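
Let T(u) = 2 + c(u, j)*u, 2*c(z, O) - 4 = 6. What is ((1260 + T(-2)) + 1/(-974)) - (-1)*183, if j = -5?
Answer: 1397689/974 ≈ 1435.0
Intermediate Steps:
c(z, O) = 5 (c(z, O) = 2 + (1/2)*6 = 2 + 3 = 5)
T(u) = 2 + 5*u
((1260 + T(-2)) + 1/(-974)) - (-1)*183 = ((1260 + (2 + 5*(-2))) + 1/(-974)) - (-1)*183 = ((1260 + (2 - 10)) - 1/974) - 1*(-183) = ((1260 - 8) - 1/974) + 183 = (1252 - 1/974) + 183 = 1219447/974 + 183 = 1397689/974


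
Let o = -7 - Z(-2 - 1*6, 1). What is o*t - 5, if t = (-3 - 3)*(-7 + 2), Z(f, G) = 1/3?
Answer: -225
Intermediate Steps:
Z(f, G) = 1/3
o = -22/3 (o = -7 - 1*1/3 = -7 - 1/3 = -22/3 ≈ -7.3333)
t = 30 (t = -6*(-5) = 30)
o*t - 5 = -22/3*30 - 5 = -220 - 5 = -225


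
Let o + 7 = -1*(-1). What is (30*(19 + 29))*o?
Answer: -8640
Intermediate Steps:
o = -6 (o = -7 - 1*(-1) = -7 + 1 = -6)
(30*(19 + 29))*o = (30*(19 + 29))*(-6) = (30*48)*(-6) = 1440*(-6) = -8640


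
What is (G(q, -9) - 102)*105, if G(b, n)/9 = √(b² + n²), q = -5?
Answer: -10710 + 945*√106 ≈ -980.63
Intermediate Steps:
G(b, n) = 9*√(b² + n²)
(G(q, -9) - 102)*105 = (9*√((-5)² + (-9)²) - 102)*105 = (9*√(25 + 81) - 102)*105 = (9*√106 - 102)*105 = (-102 + 9*√106)*105 = -10710 + 945*√106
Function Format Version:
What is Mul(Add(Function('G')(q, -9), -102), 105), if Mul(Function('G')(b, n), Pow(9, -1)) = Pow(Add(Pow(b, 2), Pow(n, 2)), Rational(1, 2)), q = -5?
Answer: Add(-10710, Mul(945, Pow(106, Rational(1, 2)))) ≈ -980.63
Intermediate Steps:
Function('G')(b, n) = Mul(9, Pow(Add(Pow(b, 2), Pow(n, 2)), Rational(1, 2)))
Mul(Add(Function('G')(q, -9), -102), 105) = Mul(Add(Mul(9, Pow(Add(Pow(-5, 2), Pow(-9, 2)), Rational(1, 2))), -102), 105) = Mul(Add(Mul(9, Pow(Add(25, 81), Rational(1, 2))), -102), 105) = Mul(Add(Mul(9, Pow(106, Rational(1, 2))), -102), 105) = Mul(Add(-102, Mul(9, Pow(106, Rational(1, 2)))), 105) = Add(-10710, Mul(945, Pow(106, Rational(1, 2))))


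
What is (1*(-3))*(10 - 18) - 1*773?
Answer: -749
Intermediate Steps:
(1*(-3))*(10 - 18) - 1*773 = -3*(-8) - 773 = 24 - 773 = -749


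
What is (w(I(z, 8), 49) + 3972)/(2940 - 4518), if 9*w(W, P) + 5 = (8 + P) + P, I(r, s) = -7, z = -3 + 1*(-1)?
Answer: -35849/14202 ≈ -2.5242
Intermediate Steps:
z = -4 (z = -3 - 1 = -4)
w(W, P) = 1/3 + 2*P/9 (w(W, P) = -5/9 + ((8 + P) + P)/9 = -5/9 + (8 + 2*P)/9 = -5/9 + (8/9 + 2*P/9) = 1/3 + 2*P/9)
(w(I(z, 8), 49) + 3972)/(2940 - 4518) = ((1/3 + (2/9)*49) + 3972)/(2940 - 4518) = ((1/3 + 98/9) + 3972)/(-1578) = (101/9 + 3972)*(-1/1578) = (35849/9)*(-1/1578) = -35849/14202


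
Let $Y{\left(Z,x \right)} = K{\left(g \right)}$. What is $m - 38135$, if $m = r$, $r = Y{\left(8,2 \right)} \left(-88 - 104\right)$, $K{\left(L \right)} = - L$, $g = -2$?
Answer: $-38519$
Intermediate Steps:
$Y{\left(Z,x \right)} = 2$ ($Y{\left(Z,x \right)} = \left(-1\right) \left(-2\right) = 2$)
$r = -384$ ($r = 2 \left(-88 - 104\right) = 2 \left(-192\right) = -384$)
$m = -384$
$m - 38135 = -384 - 38135 = -38519$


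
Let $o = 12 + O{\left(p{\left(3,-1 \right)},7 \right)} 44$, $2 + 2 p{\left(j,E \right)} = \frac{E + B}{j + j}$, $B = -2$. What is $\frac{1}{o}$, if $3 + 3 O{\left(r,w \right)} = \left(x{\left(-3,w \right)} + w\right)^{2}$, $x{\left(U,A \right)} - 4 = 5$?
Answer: $\frac{3}{11168} \approx 0.00026862$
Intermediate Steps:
$x{\left(U,A \right)} = 9$ ($x{\left(U,A \right)} = 4 + 5 = 9$)
$p{\left(j,E \right)} = -1 + \frac{-2 + E}{4 j}$ ($p{\left(j,E \right)} = -1 + \frac{\left(E - 2\right) \frac{1}{j + j}}{2} = -1 + \frac{\left(-2 + E\right) \frac{1}{2 j}}{2} = -1 + \frac{\frac{1}{2} \frac{1}{j} \left(-2 + E\right)}{2} = -1 + \frac{-2 + E}{4 j}$)
$O{\left(r,w \right)} = -1 + \frac{\left(9 + w\right)^{2}}{3}$
$o = \frac{11168}{3}$ ($o = 12 + \left(-1 + \frac{\left(9 + 7\right)^{2}}{3}\right) 44 = 12 + \left(-1 + \frac{16^{2}}{3}\right) 44 = 12 + \left(-1 + \frac{1}{3} \cdot 256\right) 44 = 12 + \left(-1 + \frac{256}{3}\right) 44 = 12 + \frac{253}{3} \cdot 44 = 12 + \frac{11132}{3} = \frac{11168}{3} \approx 3722.7$)
$\frac{1}{o} = \frac{1}{\frac{11168}{3}} = \frac{3}{11168}$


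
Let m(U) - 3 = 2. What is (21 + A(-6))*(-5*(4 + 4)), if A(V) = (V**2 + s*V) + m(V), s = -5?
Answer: -3680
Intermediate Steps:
m(U) = 5 (m(U) = 3 + 2 = 5)
A(V) = 5 + V**2 - 5*V (A(V) = (V**2 - 5*V) + 5 = 5 + V**2 - 5*V)
(21 + A(-6))*(-5*(4 + 4)) = (21 + (5 + (-6)**2 - 5*(-6)))*(-5*(4 + 4)) = (21 + (5 + 36 + 30))*(-5*8) = (21 + 71)*(-40) = 92*(-40) = -3680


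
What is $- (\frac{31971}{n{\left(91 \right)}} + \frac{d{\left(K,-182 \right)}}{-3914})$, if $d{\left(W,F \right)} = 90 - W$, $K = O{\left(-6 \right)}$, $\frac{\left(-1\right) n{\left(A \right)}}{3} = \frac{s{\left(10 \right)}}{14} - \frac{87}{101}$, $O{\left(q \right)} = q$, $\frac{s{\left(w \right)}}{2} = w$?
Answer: $\frac{14745033791}{784757} \approx 18789.0$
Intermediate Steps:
$s{\left(w \right)} = 2 w$
$n{\left(A \right)} = - \frac{1203}{707}$ ($n{\left(A \right)} = - 3 \left(\frac{2 \cdot 10}{14} - \frac{87}{101}\right) = - 3 \left(20 \cdot \frac{1}{14} - \frac{87}{101}\right) = - 3 \left(\frac{10}{7} - \frac{87}{101}\right) = \left(-3\right) \frac{401}{707} = - \frac{1203}{707}$)
$K = -6$
$- (\frac{31971}{n{\left(91 \right)}} + \frac{d{\left(K,-182 \right)}}{-3914}) = - (\frac{31971}{- \frac{1203}{707}} + \frac{90 - -6}{-3914}) = - (31971 \left(- \frac{707}{1203}\right) + \left(90 + 6\right) \left(- \frac{1}{3914}\right)) = - (- \frac{7534499}{401} + 96 \left(- \frac{1}{3914}\right)) = - (- \frac{7534499}{401} - \frac{48}{1957}) = \left(-1\right) \left(- \frac{14745033791}{784757}\right) = \frac{14745033791}{784757}$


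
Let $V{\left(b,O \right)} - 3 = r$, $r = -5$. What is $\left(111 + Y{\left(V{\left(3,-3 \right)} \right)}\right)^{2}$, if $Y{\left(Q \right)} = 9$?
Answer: $14400$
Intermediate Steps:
$V{\left(b,O \right)} = -2$ ($V{\left(b,O \right)} = 3 - 5 = -2$)
$\left(111 + Y{\left(V{\left(3,-3 \right)} \right)}\right)^{2} = \left(111 + 9\right)^{2} = 120^{2} = 14400$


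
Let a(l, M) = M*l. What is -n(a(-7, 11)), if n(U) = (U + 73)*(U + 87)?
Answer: 40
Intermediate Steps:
n(U) = (73 + U)*(87 + U)
-n(a(-7, 11)) = -(6351 + (11*(-7))**2 + 160*(11*(-7))) = -(6351 + (-77)**2 + 160*(-77)) = -(6351 + 5929 - 12320) = -1*(-40) = 40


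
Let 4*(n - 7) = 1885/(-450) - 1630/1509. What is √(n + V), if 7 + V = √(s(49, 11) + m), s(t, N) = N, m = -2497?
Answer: √(-1199810930 + 910832400*I*√2486)/30180 ≈ 4.9275 + 5.0594*I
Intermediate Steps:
V = -7 + I*√2486 (V = -7 + √(11 - 2497) = -7 + √(-2486) = -7 + I*√2486 ≈ -7.0 + 49.86*I)
n = 1029029/181080 (n = 7 + (1885/(-450) - 1630/1509)/4 = 7 + (1885*(-1/450) - 1630*1/1509)/4 = 7 + (-377/90 - 1630/1509)/4 = 7 + (¼)*(-238531/45270) = 7 - 238531/181080 = 1029029/181080 ≈ 5.6827)
√(n + V) = √(1029029/181080 + (-7 + I*√2486)) = √(-238531/181080 + I*√2486)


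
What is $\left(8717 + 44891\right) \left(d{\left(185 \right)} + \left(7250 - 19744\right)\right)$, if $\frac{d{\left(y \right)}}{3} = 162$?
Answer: $-643724864$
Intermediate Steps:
$d{\left(y \right)} = 486$ ($d{\left(y \right)} = 3 \cdot 162 = 486$)
$\left(8717 + 44891\right) \left(d{\left(185 \right)} + \left(7250 - 19744\right)\right) = \left(8717 + 44891\right) \left(486 + \left(7250 - 19744\right)\right) = 53608 \left(486 - 12494\right) = 53608 \left(-12008\right) = -643724864$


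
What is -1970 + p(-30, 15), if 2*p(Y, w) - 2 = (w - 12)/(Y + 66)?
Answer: -47255/24 ≈ -1969.0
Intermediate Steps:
p(Y, w) = 1 + (-12 + w)/(2*(66 + Y)) (p(Y, w) = 1 + ((w - 12)/(Y + 66))/2 = 1 + ((-12 + w)/(66 + Y))/2 = 1 + (-12 + w)/(2*(66 + Y)))
-1970 + p(-30, 15) = -1970 + (60 - 30 + (½)*15)/(66 - 30) = -1970 + (60 - 30 + 15/2)/36 = -1970 + (1/36)*(75/2) = -1970 + 25/24 = -47255/24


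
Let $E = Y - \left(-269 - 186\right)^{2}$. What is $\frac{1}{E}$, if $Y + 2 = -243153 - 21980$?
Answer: $- \frac{1}{472160} \approx -2.1179 \cdot 10^{-6}$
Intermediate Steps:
$Y = -265135$ ($Y = -2 - 265133 = -265135$)
$E = -472160$ ($E = -265135 - \left(-269 - 186\right)^{2} = -265135 - \left(-455\right)^{2} = -265135 - 207025 = -472160$)
$\frac{1}{E} = \frac{1}{-472160} = - \frac{1}{472160}$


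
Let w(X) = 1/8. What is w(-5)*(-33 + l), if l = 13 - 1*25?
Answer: -45/8 ≈ -5.6250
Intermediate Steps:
w(X) = ⅛
l = -12 (l = 13 - 25 = -12)
w(-5)*(-33 + l) = (-33 - 12)/8 = (⅛)*(-45) = -45/8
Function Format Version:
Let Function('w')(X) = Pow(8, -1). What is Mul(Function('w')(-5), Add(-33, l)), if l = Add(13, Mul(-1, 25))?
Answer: Rational(-45, 8) ≈ -5.6250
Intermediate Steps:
Function('w')(X) = Rational(1, 8)
l = -12 (l = Add(13, -25) = -12)
Mul(Function('w')(-5), Add(-33, l)) = Mul(Rational(1, 8), Add(-33, -12)) = Mul(Rational(1, 8), -45) = Rational(-45, 8)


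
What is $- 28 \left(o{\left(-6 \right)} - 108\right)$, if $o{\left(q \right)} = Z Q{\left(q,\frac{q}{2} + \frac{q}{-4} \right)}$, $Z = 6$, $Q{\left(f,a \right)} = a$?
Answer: $3276$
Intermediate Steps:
$o{\left(q \right)} = \frac{3 q}{2}$ ($o{\left(q \right)} = 6 \left(\frac{q}{2} + \frac{q}{-4}\right) = 6 \left(q \frac{1}{2} + q \left(- \frac{1}{4}\right)\right) = 6 \left(\frac{q}{2} - \frac{q}{4}\right) = 6 \frac{q}{4} = \frac{3 q}{2}$)
$- 28 \left(o{\left(-6 \right)} - 108\right) = - 28 \left(\frac{3}{2} \left(-6\right) - 108\right) = - 28 \left(-9 - 108\right) = \left(-28\right) \left(-117\right) = 3276$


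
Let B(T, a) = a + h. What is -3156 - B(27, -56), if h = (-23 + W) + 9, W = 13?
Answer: -3099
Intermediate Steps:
h = -1 (h = (-23 + 13) + 9 = -10 + 9 = -1)
B(T, a) = -1 + a (B(T, a) = a - 1 = -1 + a)
-3156 - B(27, -56) = -3156 - (-1 - 56) = -3156 - 1*(-57) = -3156 + 57 = -3099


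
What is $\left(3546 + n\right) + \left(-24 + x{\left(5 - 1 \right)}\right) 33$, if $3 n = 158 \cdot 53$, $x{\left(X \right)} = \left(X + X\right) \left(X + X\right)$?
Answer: $\frac{22972}{3} \approx 7657.3$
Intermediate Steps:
$x{\left(X \right)} = 4 X^{2}$ ($x{\left(X \right)} = 2 X 2 X = 4 X^{2}$)
$n = \frac{8374}{3}$ ($n = \frac{158 \cdot 53}{3} = \frac{1}{3} \cdot 8374 = \frac{8374}{3} \approx 2791.3$)
$\left(3546 + n\right) + \left(-24 + x{\left(5 - 1 \right)}\right) 33 = \left(3546 + \frac{8374}{3}\right) + \left(-24 + 4 \left(5 - 1\right)^{2}\right) 33 = \frac{19012}{3} + \left(-24 + 4 \left(5 - 1\right)^{2}\right) 33 = \frac{19012}{3} + \left(-24 + 4 \cdot 4^{2}\right) 33 = \frac{19012}{3} + \left(-24 + 4 \cdot 16\right) 33 = \frac{19012}{3} + \left(-24 + 64\right) 33 = \frac{19012}{3} + 40 \cdot 33 = \frac{19012}{3} + 1320 = \frac{22972}{3}$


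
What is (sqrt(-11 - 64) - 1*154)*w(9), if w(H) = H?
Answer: -1386 + 45*I*sqrt(3) ≈ -1386.0 + 77.942*I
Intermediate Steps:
(sqrt(-11 - 64) - 1*154)*w(9) = (sqrt(-11 - 64) - 1*154)*9 = (sqrt(-75) - 154)*9 = (5*I*sqrt(3) - 154)*9 = (-154 + 5*I*sqrt(3))*9 = -1386 + 45*I*sqrt(3)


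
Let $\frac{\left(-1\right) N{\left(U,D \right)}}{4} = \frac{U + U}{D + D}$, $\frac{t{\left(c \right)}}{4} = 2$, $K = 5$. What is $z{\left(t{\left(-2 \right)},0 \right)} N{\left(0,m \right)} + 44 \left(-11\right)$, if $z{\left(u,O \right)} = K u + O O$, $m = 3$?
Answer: $-484$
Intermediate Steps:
$t{\left(c \right)} = 8$ ($t{\left(c \right)} = 4 \cdot 2 = 8$)
$N{\left(U,D \right)} = - \frac{4 U}{D}$ ($N{\left(U,D \right)} = - 4 \frac{U + U}{D + D} = - 4 \frac{2 U}{2 D} = - 4 \cdot 2 U \frac{1}{2 D} = - 4 \frac{U}{D} = - \frac{4 U}{D}$)
$z{\left(u,O \right)} = O^{2} + 5 u$ ($z{\left(u,O \right)} = 5 u + O O = 5 u + O^{2} = O^{2} + 5 u$)
$z{\left(t{\left(-2 \right)},0 \right)} N{\left(0,m \right)} + 44 \left(-11\right) = \left(0^{2} + 5 \cdot 8\right) \left(\left(-4\right) 0 \cdot \frac{1}{3}\right) + 44 \left(-11\right) = \left(0 + 40\right) \left(\left(-4\right) 0 \cdot \frac{1}{3}\right) - 484 = 40 \cdot 0 - 484 = 0 - 484 = -484$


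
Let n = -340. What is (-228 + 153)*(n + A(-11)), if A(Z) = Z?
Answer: 26325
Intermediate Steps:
(-228 + 153)*(n + A(-11)) = (-228 + 153)*(-340 - 11) = -75*(-351) = 26325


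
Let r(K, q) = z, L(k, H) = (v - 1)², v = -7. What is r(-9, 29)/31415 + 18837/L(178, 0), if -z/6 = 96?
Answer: 591727491/2010560 ≈ 294.31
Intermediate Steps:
z = -576 (z = -6*96 = -576)
L(k, H) = 64 (L(k, H) = (-7 - 1)² = (-8)² = 64)
r(K, q) = -576
r(-9, 29)/31415 + 18837/L(178, 0) = -576/31415 + 18837/64 = 591727491/2010560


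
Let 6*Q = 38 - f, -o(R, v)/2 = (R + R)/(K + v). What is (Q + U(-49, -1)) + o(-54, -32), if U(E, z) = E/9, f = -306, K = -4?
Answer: 413/9 ≈ 45.889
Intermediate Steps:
o(R, v) = -4*R/(-4 + v) (o(R, v) = -2*(R + R)/(-4 + v) = -2*2*R/(-4 + v) = -4*R/(-4 + v))
Q = 172/3 (Q = (38 - 1*(-306))/6 = (38 + 306)/6 = (1/6)*344 = 172/3 ≈ 57.333)
U(E, z) = E/9 (U(E, z) = E*(1/9) = E/9)
(Q + U(-49, -1)) + o(-54, -32) = (172/3 + (1/9)*(-49)) - 4*(-54)/(-4 - 32) = (172/3 - 49/9) - 4*(-54)/(-36) = 467/9 - 4*(-54)*(-1/36) = 467/9 - 6 = 413/9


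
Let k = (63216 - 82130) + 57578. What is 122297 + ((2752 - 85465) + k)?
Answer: 78248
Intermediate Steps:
k = 38664 (k = -18914 + 57578 = 38664)
122297 + ((2752 - 85465) + k) = 122297 + ((2752 - 85465) + 38664) = 122297 + (-82713 + 38664) = 122297 - 44049 = 78248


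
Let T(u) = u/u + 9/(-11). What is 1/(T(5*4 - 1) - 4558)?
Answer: -11/50136 ≈ -0.00021940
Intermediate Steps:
T(u) = 2/11 (T(u) = 1 + 9*(-1/11) = 1 - 9/11 = 2/11)
1/(T(5*4 - 1) - 4558) = 1/(2/11 - 4558) = 1/(-50136/11) = -11/50136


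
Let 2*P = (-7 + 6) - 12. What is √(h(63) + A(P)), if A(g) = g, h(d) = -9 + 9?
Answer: I*√26/2 ≈ 2.5495*I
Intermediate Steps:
h(d) = 0
P = -13/2 (P = ((-7 + 6) - 12)/2 = (-1 - 12)/2 = (½)*(-13) = -13/2 ≈ -6.5000)
√(h(63) + A(P)) = √(0 - 13/2) = √(-13/2) = I*√26/2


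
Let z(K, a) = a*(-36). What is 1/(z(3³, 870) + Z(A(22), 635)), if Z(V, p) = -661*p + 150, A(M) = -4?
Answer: -1/450905 ≈ -2.2178e-6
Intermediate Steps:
z(K, a) = -36*a
Z(V, p) = 150 - 661*p
1/(z(3³, 870) + Z(A(22), 635)) = 1/(-36*870 + (150 - 661*635)) = 1/(-31320 + (150 - 419735)) = 1/(-31320 - 419585) = 1/(-450905) = -1/450905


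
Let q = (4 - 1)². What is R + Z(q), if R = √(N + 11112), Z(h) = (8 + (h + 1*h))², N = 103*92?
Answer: 676 + 2*√5147 ≈ 819.49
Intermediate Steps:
q = 9 (q = 3² = 9)
N = 9476
Z(h) = (8 + 2*h)² (Z(h) = (8 + (h + h))² = (8 + 2*h)²)
R = 2*√5147 (R = √(9476 + 11112) = √20588 = 2*√5147 ≈ 143.49)
R + Z(q) = 2*√5147 + 4*(4 + 9)² = 2*√5147 + 4*13² = 2*√5147 + 4*169 = 2*√5147 + 676 = 676 + 2*√5147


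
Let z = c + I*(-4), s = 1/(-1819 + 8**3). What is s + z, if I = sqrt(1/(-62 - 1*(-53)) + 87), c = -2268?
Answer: -2964277/1307 - 4*sqrt(782)/3 ≈ -2305.3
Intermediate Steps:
s = -1/1307 (s = 1/(-1819 + 512) = 1/(-1307) = -1/1307 ≈ -0.00076511)
I = sqrt(782)/3 (I = sqrt(1/(-62 + 53) + 87) = sqrt(1/(-9) + 87) = sqrt(-1/9 + 87) = sqrt(782/9) = sqrt(782)/3 ≈ 9.3214)
z = -2268 - 4*sqrt(782)/3 (z = -2268 + (sqrt(782)/3)*(-4) = -2268 - 4*sqrt(782)/3 ≈ -2305.3)
s + z = -1/1307 + (-2268 - 4*sqrt(782)/3) = -2964277/1307 - 4*sqrt(782)/3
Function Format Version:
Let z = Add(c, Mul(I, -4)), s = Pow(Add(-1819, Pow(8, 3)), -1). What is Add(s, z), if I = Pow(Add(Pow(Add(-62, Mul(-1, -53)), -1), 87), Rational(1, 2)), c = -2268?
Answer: Add(Rational(-2964277, 1307), Mul(Rational(-4, 3), Pow(782, Rational(1, 2)))) ≈ -2305.3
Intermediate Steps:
s = Rational(-1, 1307) (s = Pow(Add(-1819, 512), -1) = Pow(-1307, -1) = Rational(-1, 1307) ≈ -0.00076511)
I = Mul(Rational(1, 3), Pow(782, Rational(1, 2))) (I = Pow(Add(Pow(Add(-62, 53), -1), 87), Rational(1, 2)) = Pow(Add(Pow(-9, -1), 87), Rational(1, 2)) = Pow(Add(Rational(-1, 9), 87), Rational(1, 2)) = Pow(Rational(782, 9), Rational(1, 2)) = Mul(Rational(1, 3), Pow(782, Rational(1, 2))) ≈ 9.3214)
z = Add(-2268, Mul(Rational(-4, 3), Pow(782, Rational(1, 2)))) (z = Add(-2268, Mul(Mul(Rational(1, 3), Pow(782, Rational(1, 2))), -4)) = Add(-2268, Mul(Rational(-4, 3), Pow(782, Rational(1, 2)))) ≈ -2305.3)
Add(s, z) = Add(Rational(-1, 1307), Add(-2268, Mul(Rational(-4, 3), Pow(782, Rational(1, 2))))) = Add(Rational(-2964277, 1307), Mul(Rational(-4, 3), Pow(782, Rational(1, 2))))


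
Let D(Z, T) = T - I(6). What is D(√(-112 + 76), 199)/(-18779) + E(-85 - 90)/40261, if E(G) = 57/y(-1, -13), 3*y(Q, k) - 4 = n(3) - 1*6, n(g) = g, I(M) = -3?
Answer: -259027/39792701 ≈ -0.0065094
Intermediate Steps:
D(Z, T) = 3 + T (D(Z, T) = T - 1*(-3) = T + 3 = 3 + T)
y(Q, k) = ⅓ (y(Q, k) = 4/3 + (3 - 1*6)/3 = 4/3 + (3 - 6)/3 = 4/3 + (⅓)*(-3) = 4/3 - 1 = ⅓)
E(G) = 171 (E(G) = 57/(⅓) = 57*3 = 171)
D(√(-112 + 76), 199)/(-18779) + E(-85 - 90)/40261 = (3 + 199)/(-18779) + 171/40261 = 202*(-1/18779) + 171*(1/40261) = -202/18779 + 9/2119 = -259027/39792701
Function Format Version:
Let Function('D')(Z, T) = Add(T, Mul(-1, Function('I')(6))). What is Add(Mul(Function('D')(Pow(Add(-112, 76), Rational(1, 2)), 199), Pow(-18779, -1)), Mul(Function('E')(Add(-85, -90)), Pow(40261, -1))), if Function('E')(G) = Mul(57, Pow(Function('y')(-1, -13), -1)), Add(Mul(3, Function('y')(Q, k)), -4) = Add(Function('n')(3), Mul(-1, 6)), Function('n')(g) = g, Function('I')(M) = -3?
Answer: Rational(-259027, 39792701) ≈ -0.0065094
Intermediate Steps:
Function('D')(Z, T) = Add(3, T) (Function('D')(Z, T) = Add(T, Mul(-1, -3)) = Add(T, 3) = Add(3, T))
Function('y')(Q, k) = Rational(1, 3) (Function('y')(Q, k) = Add(Rational(4, 3), Mul(Rational(1, 3), Add(3, Mul(-1, 6)))) = Add(Rational(4, 3), Mul(Rational(1, 3), Add(3, -6))) = Add(Rational(4, 3), Mul(Rational(1, 3), -3)) = Add(Rational(4, 3), -1) = Rational(1, 3))
Function('E')(G) = 171 (Function('E')(G) = Mul(57, Pow(Rational(1, 3), -1)) = Mul(57, 3) = 171)
Add(Mul(Function('D')(Pow(Add(-112, 76), Rational(1, 2)), 199), Pow(-18779, -1)), Mul(Function('E')(Add(-85, -90)), Pow(40261, -1))) = Add(Mul(Add(3, 199), Pow(-18779, -1)), Mul(171, Pow(40261, -1))) = Add(Mul(202, Rational(-1, 18779)), Mul(171, Rational(1, 40261))) = Add(Rational(-202, 18779), Rational(9, 2119)) = Rational(-259027, 39792701)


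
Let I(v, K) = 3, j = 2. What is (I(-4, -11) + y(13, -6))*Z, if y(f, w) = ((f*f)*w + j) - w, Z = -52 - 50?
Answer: 102306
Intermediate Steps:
Z = -102
y(f, w) = 2 - w + w*f**2 (y(f, w) = ((f*f)*w + 2) - w = (f**2*w + 2) - w = (w*f**2 + 2) - w = (2 + w*f**2) - w = 2 - w + w*f**2)
(I(-4, -11) + y(13, -6))*Z = (3 + (2 - 1*(-6) - 6*13**2))*(-102) = (3 + (2 + 6 - 6*169))*(-102) = (3 + (2 + 6 - 1014))*(-102) = (3 - 1006)*(-102) = -1003*(-102) = 102306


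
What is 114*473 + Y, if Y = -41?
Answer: 53881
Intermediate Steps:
114*473 + Y = 114*473 - 41 = 53922 - 41 = 53881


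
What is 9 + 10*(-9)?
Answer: -81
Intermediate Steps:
9 + 10*(-9) = 9 - 90 = -81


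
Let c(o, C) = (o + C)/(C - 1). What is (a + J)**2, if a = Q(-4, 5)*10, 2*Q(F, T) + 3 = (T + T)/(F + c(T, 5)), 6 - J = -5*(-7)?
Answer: 53824/9 ≈ 5980.4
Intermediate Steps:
J = -29 (J = 6 - (-5)*(-7) = 6 - 1*35 = 6 - 35 = -29)
c(o, C) = (C + o)/(-1 + C)
Q(F, T) = -3/2 + T/(5/4 + F + T/4) (Q(F, T) = -3/2 + ((T + T)/(F + (5 + T)/(-1 + 5)))/2 = -3/2 + ((2*T)/(F + (5 + T)/4))/2 = -3/2 + ((2*T)/(F + (5/4 + T/4)))/2 = -3/2 + ((2*T)/(5/4 + F + T/4))/2 = -3/2 + (2*T/(5/4 + F + T/4))/2 = -3/2 + T/(5/4 + F + T/4))
a = -145/3 (a = ((-15 - 12*(-4) + 5*5)/(2*(5 + 5 + 4*(-4))))*10 = ((-15 + 48 + 25)/(2*(5 + 5 - 16)))*10 = ((1/2)*58/(-6))*10 = ((1/2)*(-1/6)*58)*10 = -29/6*10 = -145/3 ≈ -48.333)
(a + J)**2 = (-145/3 - 29)**2 = (-232/3)**2 = 53824/9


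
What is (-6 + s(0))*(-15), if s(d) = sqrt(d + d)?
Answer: 90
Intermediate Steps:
s(d) = sqrt(2)*sqrt(d) (s(d) = sqrt(2*d) = sqrt(2)*sqrt(d))
(-6 + s(0))*(-15) = (-6 + sqrt(2)*sqrt(0))*(-15) = (-6 + sqrt(2)*0)*(-15) = (-6 + 0)*(-15) = -6*(-15) = 90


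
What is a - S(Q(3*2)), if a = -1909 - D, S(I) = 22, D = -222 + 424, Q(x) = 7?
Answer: -2133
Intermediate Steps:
D = 202
a = -2111 (a = -1909 - 1*202 = -1909 - 202 = -2111)
a - S(Q(3*2)) = -2111 - 1*22 = -2111 - 22 = -2133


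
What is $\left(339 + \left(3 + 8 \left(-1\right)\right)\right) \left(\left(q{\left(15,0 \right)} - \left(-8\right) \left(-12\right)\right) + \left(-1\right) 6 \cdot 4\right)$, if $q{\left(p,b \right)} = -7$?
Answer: $-42418$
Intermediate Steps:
$\left(339 + \left(3 + 8 \left(-1\right)\right)\right) \left(\left(q{\left(15,0 \right)} - \left(-8\right) \left(-12\right)\right) + \left(-1\right) 6 \cdot 4\right) = \left(339 + \left(3 + 8 \left(-1\right)\right)\right) \left(\left(-7 - \left(-8\right) \left(-12\right)\right) + \left(-1\right) 6 \cdot 4\right) = \left(339 + \left(3 - 8\right)\right) \left(\left(-7 - 96\right) - 24\right) = \left(339 - 5\right) \left(\left(-7 - 96\right) - 24\right) = 334 \left(-103 - 24\right) = 334 \left(-127\right) = -42418$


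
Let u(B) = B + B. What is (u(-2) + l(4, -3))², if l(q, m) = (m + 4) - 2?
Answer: 25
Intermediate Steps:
l(q, m) = 2 + m (l(q, m) = (4 + m) - 2 = 2 + m)
u(B) = 2*B
(u(-2) + l(4, -3))² = (2*(-2) + (2 - 3))² = (-4 - 1)² = (-5)² = 25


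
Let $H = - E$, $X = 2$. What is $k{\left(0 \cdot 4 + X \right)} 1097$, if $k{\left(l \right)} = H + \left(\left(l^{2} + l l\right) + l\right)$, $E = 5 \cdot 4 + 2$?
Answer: $-13164$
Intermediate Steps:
$E = 22$ ($E = 20 + 2 = 22$)
$H = -22$ ($H = \left(-1\right) 22 = -22$)
$k{\left(l \right)} = -22 + l + 2 l^{2}$ ($k{\left(l \right)} = -22 + \left(\left(l^{2} + l l\right) + l\right) = -22 + \left(\left(l^{2} + l^{2}\right) + l\right) = -22 + \left(2 l^{2} + l\right) = -22 + \left(l + 2 l^{2}\right) = -22 + l + 2 l^{2}$)
$k{\left(0 \cdot 4 + X \right)} 1097 = \left(-22 + \left(0 \cdot 4 + 2\right) + 2 \left(0 \cdot 4 + 2\right)^{2}\right) 1097 = \left(-22 + \left(0 + 2\right) + 2 \left(0 + 2\right)^{2}\right) 1097 = \left(-22 + 2 + 2 \cdot 2^{2}\right) 1097 = \left(-22 + 2 + 2 \cdot 4\right) 1097 = \left(-22 + 2 + 8\right) 1097 = \left(-12\right) 1097 = -13164$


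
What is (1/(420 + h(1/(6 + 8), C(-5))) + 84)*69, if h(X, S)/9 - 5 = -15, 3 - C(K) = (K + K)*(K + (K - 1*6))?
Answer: 637583/110 ≈ 5796.2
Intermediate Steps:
C(K) = 3 - 2*K*(-6 + 2*K) (C(K) = 3 - (K + K)*(K + (K - 1*6)) = 3 - 2*K*(K + (K - 6)) = 3 - 2*K*(K + (-6 + K)) = 3 - 2*K*(-6 + 2*K))
h(X, S) = -90 (h(X, S) = 45 + 9*(-15) = 45 - 135 = -90)
(1/(420 + h(1/(6 + 8), C(-5))) + 84)*69 = (1/(420 - 90) + 84)*69 = (1/330 + 84)*69 = (27721/330)*69 = 637583/110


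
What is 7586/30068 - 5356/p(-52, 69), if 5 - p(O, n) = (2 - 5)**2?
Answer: 20134319/15034 ≈ 1339.3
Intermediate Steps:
p(O, n) = -4 (p(O, n) = 5 - (2 - 5)**2 = 5 - 1*(-3)**2 = 5 - 1*9 = 5 - 9 = -4)
7586/30068 - 5356/p(-52, 69) = 7586/30068 - 5356/(-4) = 7586*(1/30068) - 5356*(-1/4) = 3793/15034 + 1339 = 20134319/15034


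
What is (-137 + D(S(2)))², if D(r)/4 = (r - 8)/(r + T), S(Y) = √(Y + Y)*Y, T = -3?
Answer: 23409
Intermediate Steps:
S(Y) = √2*Y^(3/2) (S(Y) = √(2*Y)*Y = (√2*√Y)*Y = √2*Y^(3/2))
D(r) = 4*(-8 + r)/(-3 + r) (D(r) = 4*((r - 8)/(r - 3)) = 4*((-8 + r)/(-3 + r)) = 4*(-8 + r)/(-3 + r))
(-137 + D(S(2)))² = (-137 + 4*(-8 + √2*2^(3/2))/(-3 + √2*2^(3/2)))² = (-137 + 4*(-8 + √2*(2*√2))/(-3 + √2*(2*√2)))² = (-137 + 4*(-8 + 4)/(-3 + 4))² = (-137 + 4*(-4)/1)² = (-137 + 4*1*(-4))² = (-137 - 16)² = (-153)² = 23409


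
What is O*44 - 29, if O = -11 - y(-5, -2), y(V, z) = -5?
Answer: -293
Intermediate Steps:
O = -6 (O = -11 - 1*(-5) = -11 + 5 = -6)
O*44 - 29 = -6*44 - 29 = -264 - 29 = -293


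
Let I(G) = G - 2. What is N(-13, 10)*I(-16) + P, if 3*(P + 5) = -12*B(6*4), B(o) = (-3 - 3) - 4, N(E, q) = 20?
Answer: -325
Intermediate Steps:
I(G) = -2 + G
B(o) = -10 (B(o) = -6 - 4 = -10)
P = 35 (P = -5 + (-12*(-10))/3 = -5 + (⅓)*120 = -5 + 40 = 35)
N(-13, 10)*I(-16) + P = 20*(-2 - 16) + 35 = 20*(-18) + 35 = -360 + 35 = -325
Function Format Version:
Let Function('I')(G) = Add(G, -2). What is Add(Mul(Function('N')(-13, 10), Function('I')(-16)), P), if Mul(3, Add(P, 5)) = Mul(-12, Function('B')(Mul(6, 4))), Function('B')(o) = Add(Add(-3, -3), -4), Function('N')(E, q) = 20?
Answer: -325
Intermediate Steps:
Function('I')(G) = Add(-2, G)
Function('B')(o) = -10 (Function('B')(o) = Add(-6, -4) = -10)
P = 35 (P = Add(-5, Mul(Rational(1, 3), Mul(-12, -10))) = Add(-5, Mul(Rational(1, 3), 120)) = Add(-5, 40) = 35)
Add(Mul(Function('N')(-13, 10), Function('I')(-16)), P) = Add(Mul(20, Add(-2, -16)), 35) = Add(Mul(20, -18), 35) = Add(-360, 35) = -325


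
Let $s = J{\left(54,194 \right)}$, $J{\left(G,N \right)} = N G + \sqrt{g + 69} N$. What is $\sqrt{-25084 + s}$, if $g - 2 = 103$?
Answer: $\sqrt{-14608 + 194 \sqrt{174}} \approx 109.77 i$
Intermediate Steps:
$g = 105$ ($g = 2 + 103 = 105$)
$J{\left(G,N \right)} = G N + N \sqrt{174}$ ($J{\left(G,N \right)} = N G + \sqrt{105 + 69} N = G N + \sqrt{174} N = G N + N \sqrt{174}$)
$s = 10476 + 194 \sqrt{174}$ ($s = 194 \left(54 + \sqrt{174}\right) = 10476 + 194 \sqrt{174} \approx 13035.0$)
$\sqrt{-25084 + s} = \sqrt{-25084 + \left(10476 + 194 \sqrt{174}\right)} = \sqrt{-14608 + 194 \sqrt{174}}$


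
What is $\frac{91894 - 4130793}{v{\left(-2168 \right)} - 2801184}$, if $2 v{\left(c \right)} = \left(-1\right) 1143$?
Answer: $\frac{8077798}{5603511} \approx 1.4416$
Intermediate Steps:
$v{\left(c \right)} = - \frac{1143}{2}$ ($v{\left(c \right)} = \frac{\left(-1\right) 1143}{2} = \frac{1}{2} \left(-1143\right) = - \frac{1143}{2}$)
$\frac{91894 - 4130793}{v{\left(-2168 \right)} - 2801184} = \frac{91894 - 4130793}{- \frac{1143}{2} - 2801184} = - \frac{4038899}{- \frac{5603511}{2}} = \left(-4038899\right) \left(- \frac{2}{5603511}\right) = \frac{8077798}{5603511}$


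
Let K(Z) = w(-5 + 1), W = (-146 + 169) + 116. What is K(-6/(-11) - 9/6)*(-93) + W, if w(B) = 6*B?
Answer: 2371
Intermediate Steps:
W = 139 (W = 23 + 116 = 139)
K(Z) = -24 (K(Z) = 6*(-5 + 1) = 6*(-4) = -24)
K(-6/(-11) - 9/6)*(-93) + W = -24*(-93) + 139 = 2232 + 139 = 2371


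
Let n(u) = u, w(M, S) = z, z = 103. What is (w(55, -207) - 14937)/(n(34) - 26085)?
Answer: 14834/26051 ≈ 0.56942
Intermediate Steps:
w(M, S) = 103
(w(55, -207) - 14937)/(n(34) - 26085) = (103 - 14937)/(34 - 26085) = -14834/(-26051) = -14834*(-1/26051) = 14834/26051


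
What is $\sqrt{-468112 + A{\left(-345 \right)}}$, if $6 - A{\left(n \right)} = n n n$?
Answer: $\sqrt{40595519} \approx 6371.5$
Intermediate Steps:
$A{\left(n \right)} = 6 - n^{3}$ ($A{\left(n \right)} = 6 - n n n = 6 - n^{2} n = 6 - n^{3}$)
$\sqrt{-468112 + A{\left(-345 \right)}} = \sqrt{-468112 + \left(6 - \left(-345\right)^{3}\right)} = \sqrt{-468112 + \left(6 - -41063625\right)} = \sqrt{-468112 + \left(6 + 41063625\right)} = \sqrt{-468112 + 41063631} = \sqrt{40595519}$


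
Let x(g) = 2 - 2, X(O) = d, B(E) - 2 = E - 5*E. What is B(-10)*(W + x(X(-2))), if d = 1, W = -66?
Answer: -2772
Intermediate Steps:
B(E) = 2 - 4*E (B(E) = 2 + (E - 5*E) = 2 - 4*E)
X(O) = 1
x(g) = 0
B(-10)*(W + x(X(-2))) = (2 - 4*(-10))*(-66 + 0) = (2 + 40)*(-66) = 42*(-66) = -2772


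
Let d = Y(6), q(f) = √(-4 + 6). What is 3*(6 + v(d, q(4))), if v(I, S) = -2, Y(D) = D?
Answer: 12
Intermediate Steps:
q(f) = √2
d = 6
3*(6 + v(d, q(4))) = 3*(6 - 2) = 3*4 = 12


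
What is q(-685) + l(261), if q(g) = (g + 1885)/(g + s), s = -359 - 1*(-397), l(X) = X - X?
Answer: -1200/647 ≈ -1.8547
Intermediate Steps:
l(X) = 0
s = 38 (s = -359 + 397 = 38)
q(g) = (1885 + g)/(38 + g) (q(g) = (g + 1885)/(g + 38) = (1885 + g)/(38 + g))
q(-685) + l(261) = (1885 - 685)/(38 - 685) + 0 = 1200/(-647) + 0 = -1/647*1200 + 0 = -1200/647 + 0 = -1200/647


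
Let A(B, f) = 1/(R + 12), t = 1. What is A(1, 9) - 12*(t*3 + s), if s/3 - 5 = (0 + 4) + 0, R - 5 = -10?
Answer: -2519/7 ≈ -359.86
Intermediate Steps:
R = -5 (R = 5 - 10 = -5)
s = 27 (s = 15 + 3*((0 + 4) + 0) = 15 + 3*(4 + 0) = 15 + 3*4 = 15 + 12 = 27)
A(B, f) = ⅐ (A(B, f) = 1/(-5 + 12) = 1/7 = ⅐)
A(1, 9) - 12*(t*3 + s) = ⅐ - 12*(1*3 + 27) = ⅐ - 12*(3 + 27) = ⅐ - 12*30 = ⅐ - 360 = -2519/7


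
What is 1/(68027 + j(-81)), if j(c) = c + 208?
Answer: 1/68154 ≈ 1.4673e-5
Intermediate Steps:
j(c) = 208 + c
1/(68027 + j(-81)) = 1/(68027 + (208 - 81)) = 1/(68027 + 127) = 1/68154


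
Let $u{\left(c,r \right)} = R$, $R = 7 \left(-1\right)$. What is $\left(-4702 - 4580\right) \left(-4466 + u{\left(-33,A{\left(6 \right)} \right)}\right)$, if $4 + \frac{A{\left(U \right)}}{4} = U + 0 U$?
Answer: $41518386$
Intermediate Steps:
$R = -7$
$A{\left(U \right)} = -16 + 4 U$ ($A{\left(U \right)} = -16 + 4 \left(U + 0 U\right) = -16 + 4 \left(U + 0\right) = -16 + 4 U$)
$u{\left(c,r \right)} = -7$
$\left(-4702 - 4580\right) \left(-4466 + u{\left(-33,A{\left(6 \right)} \right)}\right) = \left(-4702 - 4580\right) \left(-4466 - 7\right) = \left(-9282\right) \left(-4473\right) = 41518386$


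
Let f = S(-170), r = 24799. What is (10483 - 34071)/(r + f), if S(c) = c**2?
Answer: -23588/53699 ≈ -0.43926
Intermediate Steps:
f = 28900 (f = (-170)**2 = 28900)
(10483 - 34071)/(r + f) = (10483 - 34071)/(24799 + 28900) = -23588/53699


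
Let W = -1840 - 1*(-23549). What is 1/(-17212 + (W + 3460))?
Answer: 1/7957 ≈ 0.00012568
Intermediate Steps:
W = 21709 (W = -1840 + 23549 = 21709)
1/(-17212 + (W + 3460)) = 1/(-17212 + (21709 + 3460)) = 1/(-17212 + 25169) = 1/7957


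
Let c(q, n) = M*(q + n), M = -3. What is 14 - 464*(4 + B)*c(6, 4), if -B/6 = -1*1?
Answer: 139214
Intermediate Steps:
B = 6 (B = -(-6) = -6*(-1) = 6)
c(q, n) = -3*n - 3*q (c(q, n) = -3*(q + n) = -3*(n + q) = -3*n - 3*q)
14 - 464*(4 + B)*c(6, 4) = 14 - 464*(4 + 6)*(-3*4 - 3*6) = 14 - 4640*(-12 - 18) = 14 - 4640*(-30) = 14 - 464*(-300) = 14 + 139200 = 139214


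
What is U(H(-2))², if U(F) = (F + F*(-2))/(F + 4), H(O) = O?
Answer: 1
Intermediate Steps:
U(F) = -F/(4 + F) (U(F) = (F - 2*F)/(4 + F) = (-F)/(4 + F) = -F/(4 + F))
U(H(-2))² = (-1*(-2)/(4 - 2))² = (-1*(-2)/2)² = (-1*(-2)*½)² = 1² = 1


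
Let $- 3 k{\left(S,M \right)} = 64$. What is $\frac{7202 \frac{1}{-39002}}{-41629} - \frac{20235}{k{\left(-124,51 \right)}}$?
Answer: $\frac{49280751996409}{51955656256} \approx 948.52$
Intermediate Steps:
$k{\left(S,M \right)} = - \frac{64}{3}$ ($k{\left(S,M \right)} = \left(- \frac{1}{3}\right) 64 = - \frac{64}{3}$)
$\frac{7202 \frac{1}{-39002}}{-41629} - \frac{20235}{k{\left(-124,51 \right)}} = \frac{7202 \frac{1}{-39002}}{-41629} - \frac{20235}{- \frac{64}{3}} = 7202 \left(- \frac{1}{39002}\right) \left(- \frac{1}{41629}\right) - - \frac{60705}{64} = \left(- \frac{3601}{19501}\right) \left(- \frac{1}{41629}\right) + \frac{60705}{64} = \frac{3601}{811807129} + \frac{60705}{64} = \frac{49280751996409}{51955656256}$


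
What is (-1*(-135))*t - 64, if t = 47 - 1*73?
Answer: -3574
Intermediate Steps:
t = -26 (t = 47 - 73 = -26)
(-1*(-135))*t - 64 = -1*(-135)*(-26) - 64 = 135*(-26) - 64 = -3510 - 64 = -3574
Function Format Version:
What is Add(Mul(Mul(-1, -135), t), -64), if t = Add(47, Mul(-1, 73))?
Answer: -3574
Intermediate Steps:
t = -26 (t = Add(47, -73) = -26)
Add(Mul(Mul(-1, -135), t), -64) = Add(Mul(Mul(-1, -135), -26), -64) = Add(Mul(135, -26), -64) = Add(-3510, -64) = -3574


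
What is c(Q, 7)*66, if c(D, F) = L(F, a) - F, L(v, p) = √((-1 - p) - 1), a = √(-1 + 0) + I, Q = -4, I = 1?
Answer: -462 + 66*√(-3 - I) ≈ -443.2 - 115.85*I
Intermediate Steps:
a = 1 + I (a = √(-1 + 0) + 1 = √(-1) + 1 = I + 1 = 1 + I ≈ 1.0 + 1.0*I)
L(v, p) = √(-2 - p)
c(D, F) = √(-3 - I) - F (c(D, F) = √(-2 - (1 + I)) - F = √(-2 + (-1 - I)) - F = √(-3 - I) - F)
c(Q, 7)*66 = (√(-3 - I) - 1*7)*66 = (√(-3 - I) - 7)*66 = (-7 + √(-3 - I))*66 = -462 + 66*√(-3 - I)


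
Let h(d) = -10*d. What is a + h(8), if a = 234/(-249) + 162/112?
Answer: -369485/4648 ≈ -79.493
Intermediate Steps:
a = 2355/4648 (a = 234*(-1/249) + 162*(1/112) = -78/83 + 81/56 = 2355/4648 ≈ 0.50667)
h(d) = -10*d (h(d) = -5*2*d = -10*d)
a + h(8) = 2355/4648 - 10*8 = 2355/4648 - 80 = -369485/4648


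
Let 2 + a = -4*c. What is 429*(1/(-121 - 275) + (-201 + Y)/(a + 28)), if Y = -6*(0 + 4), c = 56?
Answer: 5837/12 ≈ 486.42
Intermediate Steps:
a = -226 (a = -2 - 4*56 = -2 - 224 = -226)
Y = -24 (Y = -6*4 = -24)
429*(1/(-121 - 275) + (-201 + Y)/(a + 28)) = 429*(1/(-121 - 275) + (-201 - 24)/(-226 + 28)) = 429*(1/(-396) - 225/(-198)) = 429*(-1/396 - 225*(-1/198)) = 429*(-1/396 + 25/22) = 429*(449/396) = 5837/12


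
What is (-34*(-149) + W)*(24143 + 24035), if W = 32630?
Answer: 1816117888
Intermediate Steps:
(-34*(-149) + W)*(24143 + 24035) = (-34*(-149) + 32630)*(24143 + 24035) = (5066 + 32630)*48178 = 37696*48178 = 1816117888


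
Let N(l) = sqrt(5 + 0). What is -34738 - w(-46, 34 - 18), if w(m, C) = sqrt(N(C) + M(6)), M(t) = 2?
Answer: -34738 - sqrt(2 + sqrt(5)) ≈ -34740.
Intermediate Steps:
N(l) = sqrt(5)
w(m, C) = sqrt(2 + sqrt(5)) (w(m, C) = sqrt(sqrt(5) + 2) = sqrt(2 + sqrt(5)))
-34738 - w(-46, 34 - 18) = -34738 - sqrt(2 + sqrt(5))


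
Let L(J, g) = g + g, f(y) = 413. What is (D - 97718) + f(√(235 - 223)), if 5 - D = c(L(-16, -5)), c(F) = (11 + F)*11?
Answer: -97311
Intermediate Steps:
L(J, g) = 2*g
c(F) = 121 + 11*F
D = -6 (D = 5 - (121 + 11*(2*(-5))) = 5 - (121 + 11*(-10)) = 5 - (121 - 110) = 5 - 1*11 = 5 - 11 = -6)
(D - 97718) + f(√(235 - 223)) = (-6 - 97718) + 413 = -97724 + 413 = -97311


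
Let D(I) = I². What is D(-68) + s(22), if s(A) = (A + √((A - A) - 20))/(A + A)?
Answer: 9249/2 + I*√5/22 ≈ 4624.5 + 0.10164*I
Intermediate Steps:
s(A) = (A + 2*I*√5)/(2*A) (s(A) = (A + √(0 - 20))/((2*A)) = (A + √(-20))*(1/(2*A)) = (A + 2*I*√5)*(1/(2*A)) = (A + 2*I*√5)/(2*A))
D(-68) + s(22) = (-68)² + ((½)*22 + I*√5)/22 = 4624 + (11 + I*√5)/22 = 4624 + (½ + I*√5/22) = 9249/2 + I*√5/22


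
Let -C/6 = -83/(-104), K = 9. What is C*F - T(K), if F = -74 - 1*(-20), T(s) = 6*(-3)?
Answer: 7191/26 ≈ 276.58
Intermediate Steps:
T(s) = -18
F = -54 (F = -74 + 20 = -54)
C = -249/52 (C = -(-498)/(-104) = -(-498)*(-1)/104 = -6*83/104 = -249/52 ≈ -4.7885)
C*F - T(K) = -249/52*(-54) - 1*(-18) = 6723/26 + 18 = 7191/26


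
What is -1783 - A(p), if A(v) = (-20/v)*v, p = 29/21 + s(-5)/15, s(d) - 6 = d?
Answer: -1763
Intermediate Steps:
s(d) = 6 + d
p = 152/105 (p = 29/21 + (6 - 5)/15 = 29*(1/21) + 1*(1/15) = 29/21 + 1/15 = 152/105 ≈ 1.4476)
A(v) = -20
-1783 - A(p) = -1783 - 1*(-20) = -1783 + 20 = -1763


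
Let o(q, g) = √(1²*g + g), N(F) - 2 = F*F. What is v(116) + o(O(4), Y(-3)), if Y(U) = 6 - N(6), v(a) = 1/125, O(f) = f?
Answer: 1/125 + 8*I ≈ 0.008 + 8.0*I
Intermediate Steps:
v(a) = 1/125
N(F) = 2 + F² (N(F) = 2 + F*F = 2 + F²)
Y(U) = -32 (Y(U) = 6 - (2 + 6²) = 6 - (2 + 36) = 6 - 1*38 = 6 - 38 = -32)
o(q, g) = √2*√g (o(q, g) = √(1*g + g) = √(g + g) = √(2*g) = √2*√g)
v(116) + o(O(4), Y(-3)) = 1/125 + √2*√(-32) = 1/125 + √2*(4*I*√2) = 1/125 + 8*I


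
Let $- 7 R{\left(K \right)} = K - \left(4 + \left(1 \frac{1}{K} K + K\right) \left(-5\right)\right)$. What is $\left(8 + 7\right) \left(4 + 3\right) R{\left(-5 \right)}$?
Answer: $435$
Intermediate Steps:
$R{\left(K \right)} = - \frac{1}{7} - \frac{6 K}{7}$ ($R{\left(K \right)} = - \frac{K - \left(4 + \left(1 \frac{1}{K} K + K\right) \left(-5\right)\right)}{7} = - \frac{K - \left(4 + \left(\frac{K}{K} + K\right) \left(-5\right)\right)}{7} = - \frac{K - \left(4 + \left(1 + K\right) \left(-5\right)\right)}{7} = - \frac{K - \left(4 - \left(5 + 5 K\right)\right)}{7} = - \frac{K - \left(-1 - 5 K\right)}{7} = - \frac{K + \left(1 + 5 K\right)}{7} = - \frac{1 + 6 K}{7} = - \frac{1}{7} - \frac{6 K}{7}$)
$\left(8 + 7\right) \left(4 + 3\right) R{\left(-5 \right)} = \left(8 + 7\right) \left(4 + 3\right) \left(- \frac{1}{7} - - \frac{30}{7}\right) = 15 \cdot 7 \left(- \frac{1}{7} + \frac{30}{7}\right) = 105 \cdot \frac{29}{7} = 435$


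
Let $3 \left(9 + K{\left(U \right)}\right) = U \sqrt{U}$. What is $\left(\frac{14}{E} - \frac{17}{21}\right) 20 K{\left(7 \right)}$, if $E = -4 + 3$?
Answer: $\frac{18660}{7} - \frac{6220 \sqrt{7}}{9} \approx 837.21$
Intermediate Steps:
$K{\left(U \right)} = -9 + \frac{U^{\frac{3}{2}}}{3}$ ($K{\left(U \right)} = -9 + \frac{U \sqrt{U}}{3} = -9 + \frac{U^{\frac{3}{2}}}{3}$)
$E = -1$
$\left(\frac{14}{E} - \frac{17}{21}\right) 20 K{\left(7 \right)} = \left(\frac{14}{-1} - \frac{17}{21}\right) 20 \left(-9 + \frac{7^{\frac{3}{2}}}{3}\right) = \left(14 \left(-1\right) - \frac{17}{21}\right) 20 \left(-9 + \frac{7 \sqrt{7}}{3}\right) = \left(-14 - \frac{17}{21}\right) 20 \left(-9 + \frac{7 \sqrt{7}}{3}\right) = \left(- \frac{311}{21}\right) 20 \left(-9 + \frac{7 \sqrt{7}}{3}\right) = - \frac{6220 \left(-9 + \frac{7 \sqrt{7}}{3}\right)}{21} = \frac{18660}{7} - \frac{6220 \sqrt{7}}{9}$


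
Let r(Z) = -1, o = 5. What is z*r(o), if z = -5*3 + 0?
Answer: 15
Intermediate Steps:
z = -15 (z = -15 + 0 = -15)
z*r(o) = -15*(-1) = 15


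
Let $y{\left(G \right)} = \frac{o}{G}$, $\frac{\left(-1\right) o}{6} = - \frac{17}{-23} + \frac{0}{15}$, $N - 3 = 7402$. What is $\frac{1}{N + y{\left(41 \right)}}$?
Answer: $\frac{943}{6982813} \approx 0.00013505$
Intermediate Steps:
$N = 7405$ ($N = 3 + 7402 = 7405$)
$o = - \frac{102}{23}$ ($o = - 6 \left(- \frac{17}{-23} + \frac{0}{15}\right) = - 6 \left(\left(-17\right) \left(- \frac{1}{23}\right) + 0 \cdot \frac{1}{15}\right) = - 6 \left(\frac{17}{23} + 0\right) = \left(-6\right) \frac{17}{23} = - \frac{102}{23} \approx -4.4348$)
$y{\left(G \right)} = - \frac{102}{23 G}$
$\frac{1}{N + y{\left(41 \right)}} = \frac{1}{7405 - \frac{102}{23 \cdot 41}} = \frac{1}{7405 - \frac{102}{943}} = \frac{1}{\frac{6982813}{943}} = \frac{943}{6982813}$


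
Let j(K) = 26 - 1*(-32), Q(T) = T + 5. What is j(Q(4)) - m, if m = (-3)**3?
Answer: 85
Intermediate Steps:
Q(T) = 5 + T
j(K) = 58 (j(K) = 26 + 32 = 58)
m = -27
j(Q(4)) - m = 58 - 1*(-27) = 58 + 27 = 85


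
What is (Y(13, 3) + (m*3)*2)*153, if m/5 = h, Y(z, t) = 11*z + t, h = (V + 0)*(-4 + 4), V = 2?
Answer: 22338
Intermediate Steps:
h = 0 (h = (2 + 0)*(-4 + 4) = 2*0 = 0)
Y(z, t) = t + 11*z
m = 0 (m = 5*0 = 0)
(Y(13, 3) + (m*3)*2)*153 = ((3 + 11*13) + (0*3)*2)*153 = ((3 + 143) + 0*2)*153 = (146 + 0)*153 = 146*153 = 22338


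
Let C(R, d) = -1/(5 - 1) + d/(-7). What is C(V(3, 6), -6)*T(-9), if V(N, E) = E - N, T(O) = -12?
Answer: -51/7 ≈ -7.2857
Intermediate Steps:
C(R, d) = -1/4 - d/7 (C(R, d) = -1/4 + d*(-1/7) = -1*1/4 - d/7 = -1/4 - d/7)
C(V(3, 6), -6)*T(-9) = (-1/4 - 1/7*(-6))*(-12) = (-1/4 + 6/7)*(-12) = (17/28)*(-12) = -51/7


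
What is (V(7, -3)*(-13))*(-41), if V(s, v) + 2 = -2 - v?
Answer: -533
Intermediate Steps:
V(s, v) = -4 - v (V(s, v) = -2 + (-2 - v) = -4 - v)
(V(7, -3)*(-13))*(-41) = ((-4 - 1*(-3))*(-13))*(-41) = ((-4 + 3)*(-13))*(-41) = -1*(-13)*(-41) = 13*(-41) = -533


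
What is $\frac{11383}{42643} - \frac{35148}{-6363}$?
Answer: $\frac{5185631}{895503} \approx 5.7907$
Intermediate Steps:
$\frac{11383}{42643} - \frac{35148}{-6363} = 11383 \cdot \frac{1}{42643} - - \frac{116}{21} = \frac{11383}{42643} + \frac{116}{21} = \frac{5185631}{895503}$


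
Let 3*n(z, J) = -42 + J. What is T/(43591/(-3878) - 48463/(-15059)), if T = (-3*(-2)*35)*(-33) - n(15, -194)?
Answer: 1200328976308/1405492065 ≈ 854.03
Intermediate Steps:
n(z, J) = -14 + J/3 (n(z, J) = (-42 + J)/3 = -14 + J/3)
T = -20554/3 (T = (-3*(-2)*35)*(-33) - (-14 + (⅓)*(-194)) = (6*35)*(-33) - (-14 - 194/3) = 210*(-33) - 1*(-236/3) = -6930 + 236/3 = -20554/3 ≈ -6851.3)
T/(43591/(-3878) - 48463/(-15059)) = -20554/(3*(43591/(-3878) - 48463/(-15059))) = -20554/(3*(43591*(-1/3878) - 48463*(-1/15059))) = -20554/(3*(-43591/3878 + 48463/15059)) = -20554/(3*(-468497355/58398802)) = -20554/3*(-58398802/468497355) = 1200328976308/1405492065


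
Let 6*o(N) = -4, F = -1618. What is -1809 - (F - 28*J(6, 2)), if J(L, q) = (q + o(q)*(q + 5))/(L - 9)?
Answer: -1495/9 ≈ -166.11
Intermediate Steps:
o(N) = -⅔ (o(N) = (⅙)*(-4) = -⅔)
J(L, q) = (-10/3 + q/3)/(-9 + L) (J(L, q) = (q - 2*(q + 5)/3)/(L - 9) = (q - 2*(5 + q)/3)/(-9 + L) = (q + (-10/3 - 2*q/3))/(-9 + L) = (-10/3 + q/3)/(-9 + L))
-1809 - (F - 28*J(6, 2)) = -1809 - (-1618 - 28*(-10 + 2)/(3*(-9 + 6))) = -1809 - (-1618 - 28*(-8)/(3*(-3))) = -1809 - (-1618 - 28*(-1)*(-8)/(3*3)) = -1809 - (-1618 - 28*8/9) = -1809 - (-1618 - 224/9) = -1809 - 1*(-14786/9) = -1809 + 14786/9 = -1495/9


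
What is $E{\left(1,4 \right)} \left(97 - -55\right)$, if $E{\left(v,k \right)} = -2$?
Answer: $-304$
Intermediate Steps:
$E{\left(1,4 \right)} \left(97 - -55\right) = - 2 \left(97 - -55\right) = - 2 \left(97 + 55\right) = \left(-2\right) 152 = -304$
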